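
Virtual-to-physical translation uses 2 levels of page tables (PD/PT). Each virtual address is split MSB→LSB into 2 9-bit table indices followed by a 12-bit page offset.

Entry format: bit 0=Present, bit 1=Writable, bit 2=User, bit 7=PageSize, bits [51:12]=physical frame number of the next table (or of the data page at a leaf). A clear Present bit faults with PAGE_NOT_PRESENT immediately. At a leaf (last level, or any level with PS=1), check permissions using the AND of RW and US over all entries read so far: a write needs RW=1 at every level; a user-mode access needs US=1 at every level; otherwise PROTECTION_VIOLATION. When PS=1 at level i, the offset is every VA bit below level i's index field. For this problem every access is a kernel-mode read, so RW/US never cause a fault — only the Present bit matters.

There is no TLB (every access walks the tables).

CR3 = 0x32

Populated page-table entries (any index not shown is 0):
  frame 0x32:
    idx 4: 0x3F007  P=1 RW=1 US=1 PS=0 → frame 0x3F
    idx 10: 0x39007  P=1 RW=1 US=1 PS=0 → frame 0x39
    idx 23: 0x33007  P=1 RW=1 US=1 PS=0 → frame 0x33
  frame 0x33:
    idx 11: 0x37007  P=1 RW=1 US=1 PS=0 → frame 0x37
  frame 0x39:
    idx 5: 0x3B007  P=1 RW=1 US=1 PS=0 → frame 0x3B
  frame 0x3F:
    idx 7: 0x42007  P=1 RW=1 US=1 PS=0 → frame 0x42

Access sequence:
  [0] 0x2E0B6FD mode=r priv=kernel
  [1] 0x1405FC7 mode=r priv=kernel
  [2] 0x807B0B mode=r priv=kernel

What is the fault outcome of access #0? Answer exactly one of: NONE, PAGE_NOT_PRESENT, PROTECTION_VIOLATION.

Trace:
#0 VA=0x2E0B6FD (r,kernel):
  L0 @0x32[23] → 0x33007  P=1,RW=1,US=1,PS=0
  L1 @0x33[11] → 0x37007  P=1,RW=1,US=1,PS=0
  → PA=0x376FD  (2 entries read)
#1 VA=0x1405FC7 (r,kernel):
  L0 @0x32[10] → 0x39007  P=1,RW=1,US=1,PS=0
  L1 @0x39[5] → 0x3B007  P=1,RW=1,US=1,PS=0
  → PA=0x3BFC7  (2 entries read)
#2 VA=0x807B0B (r,kernel):
  L0 @0x32[4] → 0x3F007  P=1,RW=1,US=1,PS=0
  L1 @0x3F[7] → 0x42007  P=1,RW=1,US=1,PS=0
  → PA=0x42B0B  (2 entries read)

Access #0 fault: NONE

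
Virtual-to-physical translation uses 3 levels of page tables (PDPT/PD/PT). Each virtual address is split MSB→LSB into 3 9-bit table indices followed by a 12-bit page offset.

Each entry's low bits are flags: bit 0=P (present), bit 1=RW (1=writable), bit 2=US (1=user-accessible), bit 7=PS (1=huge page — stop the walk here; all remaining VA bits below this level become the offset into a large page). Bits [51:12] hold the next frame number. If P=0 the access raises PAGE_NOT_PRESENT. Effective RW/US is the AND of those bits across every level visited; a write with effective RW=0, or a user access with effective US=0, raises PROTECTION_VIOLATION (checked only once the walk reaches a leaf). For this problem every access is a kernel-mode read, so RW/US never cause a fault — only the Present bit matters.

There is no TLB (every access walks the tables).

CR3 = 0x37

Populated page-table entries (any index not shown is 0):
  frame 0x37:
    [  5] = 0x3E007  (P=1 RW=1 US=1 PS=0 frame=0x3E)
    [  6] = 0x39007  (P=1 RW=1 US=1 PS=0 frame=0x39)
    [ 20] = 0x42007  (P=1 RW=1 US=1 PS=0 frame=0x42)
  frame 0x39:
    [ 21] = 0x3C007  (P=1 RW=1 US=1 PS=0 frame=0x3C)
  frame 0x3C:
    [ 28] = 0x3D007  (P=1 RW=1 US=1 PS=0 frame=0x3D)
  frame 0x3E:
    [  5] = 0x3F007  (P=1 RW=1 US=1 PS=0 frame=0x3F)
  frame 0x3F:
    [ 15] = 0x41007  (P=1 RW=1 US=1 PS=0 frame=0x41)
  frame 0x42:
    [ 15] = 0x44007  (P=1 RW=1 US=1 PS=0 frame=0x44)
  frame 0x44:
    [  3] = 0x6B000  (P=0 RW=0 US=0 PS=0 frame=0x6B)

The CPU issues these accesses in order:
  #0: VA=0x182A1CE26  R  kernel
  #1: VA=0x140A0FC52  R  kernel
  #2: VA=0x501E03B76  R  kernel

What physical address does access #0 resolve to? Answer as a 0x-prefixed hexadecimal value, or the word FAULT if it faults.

Per-access translation:
#0 VA=0x182A1CE26 (r,kernel):
  L0 @0x37[6] → 0x39007  P=1,RW=1,US=1,PS=0
  L1 @0x39[21] → 0x3C007  P=1,RW=1,US=1,PS=0
  L2 @0x3C[28] → 0x3D007  P=1,RW=1,US=1,PS=0
  ⇒ phys 0x3DE26  [3 reads]
#1 VA=0x140A0FC52 (r,kernel):
  L0 @0x37[5] → 0x3E007  P=1,RW=1,US=1,PS=0
  L1 @0x3E[5] → 0x3F007  P=1,RW=1,US=1,PS=0
  L2 @0x3F[15] → 0x41007  P=1,RW=1,US=1,PS=0
  ⇒ phys 0x41C52  [3 reads]
#2 VA=0x501E03B76 (r,kernel):
  L0 @0x37[20] → 0x42007  P=1,RW=1,US=1,PS=0
  L1 @0x42[15] → 0x44007  P=1,RW=1,US=1,PS=0
  L2 @0x44[3] → 0x6B000  P=0,RW=0,US=0,PS=0
  ✗ PAGE_NOT_PRESENT  [3 reads]

Access #0 PA: 0x3DE26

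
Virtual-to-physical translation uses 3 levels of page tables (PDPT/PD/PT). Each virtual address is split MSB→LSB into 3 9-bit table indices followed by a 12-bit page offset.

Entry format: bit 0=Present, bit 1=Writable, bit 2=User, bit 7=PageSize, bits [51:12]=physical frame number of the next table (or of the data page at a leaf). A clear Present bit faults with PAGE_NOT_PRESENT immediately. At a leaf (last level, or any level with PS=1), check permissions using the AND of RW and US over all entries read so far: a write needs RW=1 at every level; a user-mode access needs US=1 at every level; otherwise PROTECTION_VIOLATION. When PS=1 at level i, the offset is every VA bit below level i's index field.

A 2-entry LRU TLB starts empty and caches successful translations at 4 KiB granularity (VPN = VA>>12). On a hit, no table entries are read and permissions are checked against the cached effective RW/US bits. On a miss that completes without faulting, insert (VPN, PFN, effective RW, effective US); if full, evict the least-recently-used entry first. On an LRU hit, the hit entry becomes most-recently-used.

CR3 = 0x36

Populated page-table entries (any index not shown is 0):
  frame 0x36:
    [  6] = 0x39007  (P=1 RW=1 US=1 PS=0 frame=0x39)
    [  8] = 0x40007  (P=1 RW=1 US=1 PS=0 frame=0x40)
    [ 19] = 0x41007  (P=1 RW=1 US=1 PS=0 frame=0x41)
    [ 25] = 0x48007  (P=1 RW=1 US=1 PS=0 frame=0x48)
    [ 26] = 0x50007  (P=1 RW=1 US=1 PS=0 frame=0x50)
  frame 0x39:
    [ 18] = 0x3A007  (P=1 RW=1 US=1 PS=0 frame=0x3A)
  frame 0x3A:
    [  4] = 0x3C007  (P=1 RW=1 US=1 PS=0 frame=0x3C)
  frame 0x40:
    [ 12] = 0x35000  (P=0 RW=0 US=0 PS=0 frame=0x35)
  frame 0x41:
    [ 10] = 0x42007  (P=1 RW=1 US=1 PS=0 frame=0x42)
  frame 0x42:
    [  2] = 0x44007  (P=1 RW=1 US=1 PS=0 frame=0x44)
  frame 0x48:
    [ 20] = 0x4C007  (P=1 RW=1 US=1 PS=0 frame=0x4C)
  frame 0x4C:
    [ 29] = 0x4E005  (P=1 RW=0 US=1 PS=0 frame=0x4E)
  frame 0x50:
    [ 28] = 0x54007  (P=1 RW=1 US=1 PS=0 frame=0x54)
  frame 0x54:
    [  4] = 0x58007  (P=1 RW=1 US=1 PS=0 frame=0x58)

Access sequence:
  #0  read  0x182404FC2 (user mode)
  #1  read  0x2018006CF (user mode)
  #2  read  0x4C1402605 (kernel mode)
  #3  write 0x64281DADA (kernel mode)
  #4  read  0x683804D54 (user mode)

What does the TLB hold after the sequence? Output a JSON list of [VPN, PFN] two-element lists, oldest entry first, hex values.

Walk each access:
#0 VA=0x182404FC2 (r,user):
  L0 @0x36[6] → 0x39007  P=1,RW=1,US=1,PS=0
  L1 @0x39[18] → 0x3A007  P=1,RW=1,US=1,PS=0
  L2 @0x3A[4] → 0x3C007  P=1,RW=1,US=1,PS=0
  → PA=0x3CFC2  (3 entries read)
#1 VA=0x2018006CF (r,user):
  L0 @0x36[8] → 0x40007  P=1,RW=1,US=1,PS=0
  L1 @0x40[12] → 0x35000  P=0,RW=0,US=0,PS=0
  ⇒ fault: PAGE_NOT_PRESENT  — 2 lookups
#2 VA=0x4C1402605 (r,kernel):
  L0 @0x36[19] → 0x41007  P=1,RW=1,US=1,PS=0
  L1 @0x41[10] → 0x42007  P=1,RW=1,US=1,PS=0
  L2 @0x42[2] → 0x44007  P=1,RW=1,US=1,PS=0
  → PA=0x44605  (3 entries read)
#3 VA=0x64281DADA (w,kernel):
  L0 @0x36[25] → 0x48007  P=1,RW=1,US=1,PS=0
  L1 @0x48[20] → 0x4C007  P=1,RW=1,US=1,PS=0
  L2 @0x4C[29] → 0x4E005  P=1,RW=0,US=1,PS=0
  ⇒ fault: PROTECTION_VIOLATION  — 3 lookups
#4 VA=0x683804D54 (r,user):
  L0 @0x36[26] → 0x50007  P=1,RW=1,US=1,PS=0
  L1 @0x50[28] → 0x54007  P=1,RW=1,US=1,PS=0
  L2 @0x54[4] → 0x58007  P=1,RW=1,US=1,PS=0
  → PA=0x58D54  (3 entries read)

TLB: [["0x4C1402", "0x44"], ["0x683804", "0x58"]]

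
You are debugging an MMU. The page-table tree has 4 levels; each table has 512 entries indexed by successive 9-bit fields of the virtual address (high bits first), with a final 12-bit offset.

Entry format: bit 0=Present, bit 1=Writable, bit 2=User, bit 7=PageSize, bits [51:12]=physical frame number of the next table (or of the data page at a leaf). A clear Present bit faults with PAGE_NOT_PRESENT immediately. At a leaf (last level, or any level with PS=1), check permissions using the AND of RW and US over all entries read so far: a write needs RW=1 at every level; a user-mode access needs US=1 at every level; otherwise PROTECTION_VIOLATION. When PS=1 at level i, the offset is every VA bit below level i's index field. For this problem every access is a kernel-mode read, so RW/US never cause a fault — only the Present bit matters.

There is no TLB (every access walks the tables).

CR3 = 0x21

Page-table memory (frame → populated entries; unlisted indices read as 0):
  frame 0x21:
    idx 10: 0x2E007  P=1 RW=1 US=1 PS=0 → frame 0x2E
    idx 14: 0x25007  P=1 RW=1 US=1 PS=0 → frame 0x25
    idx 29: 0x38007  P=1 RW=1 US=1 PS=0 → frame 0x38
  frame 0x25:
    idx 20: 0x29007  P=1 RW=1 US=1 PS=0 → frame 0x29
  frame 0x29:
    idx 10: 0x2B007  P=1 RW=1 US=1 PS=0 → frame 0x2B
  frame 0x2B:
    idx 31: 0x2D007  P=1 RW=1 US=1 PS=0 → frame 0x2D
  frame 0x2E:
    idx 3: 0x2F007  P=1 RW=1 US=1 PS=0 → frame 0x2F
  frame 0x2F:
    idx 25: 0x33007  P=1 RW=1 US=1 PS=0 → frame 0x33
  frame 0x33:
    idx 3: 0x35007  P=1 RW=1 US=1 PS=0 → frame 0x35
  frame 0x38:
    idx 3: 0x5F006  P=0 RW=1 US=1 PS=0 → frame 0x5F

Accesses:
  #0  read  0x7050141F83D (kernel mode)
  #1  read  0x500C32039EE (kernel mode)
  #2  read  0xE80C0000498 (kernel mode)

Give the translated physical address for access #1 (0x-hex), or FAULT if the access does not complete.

Trace:
#0 VA=0x7050141F83D (r,kernel):
  lvl0: tbl 0x21, slot 14 ⇒ 0x25007 (P1/RW1/US1/PS0)
  lvl1: tbl 0x25, slot 20 ⇒ 0x29007 (P1/RW1/US1/PS0)
  lvl2: tbl 0x29, slot 10 ⇒ 0x2B007 (P1/RW1/US1/PS0)
  lvl3: tbl 0x2B, slot 31 ⇒ 0x2D007 (P1/RW1/US1/PS0)
  → PA=0x2D83D  (4 entries read)
#1 VA=0x500C32039EE (r,kernel):
  lvl0: tbl 0x21, slot 10 ⇒ 0x2E007 (P1/RW1/US1/PS0)
  lvl1: tbl 0x2E, slot 3 ⇒ 0x2F007 (P1/RW1/US1/PS0)
  lvl2: tbl 0x2F, slot 25 ⇒ 0x33007 (P1/RW1/US1/PS0)
  lvl3: tbl 0x33, slot 3 ⇒ 0x35007 (P1/RW1/US1/PS0)
  → PA=0x359EE  (4 entries read)
#2 VA=0xE80C0000498 (r,kernel):
  lvl0: tbl 0x21, slot 29 ⇒ 0x38007 (P1/RW1/US1/PS0)
  lvl1: tbl 0x38, slot 3 ⇒ 0x5F006 (P0/RW1/US1/PS0)
  ⇒ fault: PAGE_NOT_PRESENT  — 2 lookups

Access #1 PA: 0x359EE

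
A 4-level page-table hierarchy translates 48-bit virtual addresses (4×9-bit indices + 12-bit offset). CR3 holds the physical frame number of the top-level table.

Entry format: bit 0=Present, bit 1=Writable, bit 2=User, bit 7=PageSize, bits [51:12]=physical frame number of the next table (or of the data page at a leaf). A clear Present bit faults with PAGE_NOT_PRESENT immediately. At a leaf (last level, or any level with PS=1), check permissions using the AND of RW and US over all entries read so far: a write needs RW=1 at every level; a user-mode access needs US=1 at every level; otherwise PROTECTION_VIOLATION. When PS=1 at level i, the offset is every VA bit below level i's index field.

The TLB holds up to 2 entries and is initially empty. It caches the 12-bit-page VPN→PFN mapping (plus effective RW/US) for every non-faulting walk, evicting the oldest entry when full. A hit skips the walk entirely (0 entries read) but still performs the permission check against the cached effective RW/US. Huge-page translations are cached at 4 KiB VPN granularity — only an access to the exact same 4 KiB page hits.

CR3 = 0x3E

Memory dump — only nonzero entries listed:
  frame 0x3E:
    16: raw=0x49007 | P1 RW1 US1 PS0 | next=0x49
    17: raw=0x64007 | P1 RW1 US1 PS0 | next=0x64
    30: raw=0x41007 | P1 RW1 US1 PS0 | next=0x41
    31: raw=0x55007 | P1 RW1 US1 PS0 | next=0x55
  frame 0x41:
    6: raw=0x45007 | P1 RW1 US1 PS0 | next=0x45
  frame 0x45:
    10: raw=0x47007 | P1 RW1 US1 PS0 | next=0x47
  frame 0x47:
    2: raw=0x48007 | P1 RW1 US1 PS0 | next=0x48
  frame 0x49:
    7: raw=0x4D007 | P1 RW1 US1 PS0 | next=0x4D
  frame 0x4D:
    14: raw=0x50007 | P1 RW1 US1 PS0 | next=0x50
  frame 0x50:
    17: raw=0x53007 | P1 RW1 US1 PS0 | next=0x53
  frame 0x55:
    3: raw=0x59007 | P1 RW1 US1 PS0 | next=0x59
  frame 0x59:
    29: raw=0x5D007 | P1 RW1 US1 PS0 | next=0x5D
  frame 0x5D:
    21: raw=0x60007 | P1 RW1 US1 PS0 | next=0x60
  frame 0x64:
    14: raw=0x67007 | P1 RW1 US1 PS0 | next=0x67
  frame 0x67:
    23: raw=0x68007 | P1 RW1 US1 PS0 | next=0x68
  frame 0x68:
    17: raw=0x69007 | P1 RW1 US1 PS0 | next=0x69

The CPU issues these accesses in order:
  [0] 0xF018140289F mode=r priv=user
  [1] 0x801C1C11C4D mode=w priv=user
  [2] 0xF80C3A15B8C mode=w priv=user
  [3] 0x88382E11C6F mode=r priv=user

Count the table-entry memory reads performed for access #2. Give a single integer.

Per-access translation:
#0 VA=0xF018140289F (r,user):
  [0] read 0x3E idx=30: raw=0x41007 flags P=1 W=1 U=1 S=0
  [1] read 0x41 idx=6: raw=0x45007 flags P=1 W=1 U=1 S=0
  [2] read 0x45 idx=10: raw=0x47007 flags P=1 W=1 U=1 S=0
  [3] read 0x47 idx=2: raw=0x48007 flags P=1 W=1 U=1 S=0
  ✓ 0x4889F  — 4 lookups
#1 VA=0x801C1C11C4D (w,user):
  [0] read 0x3E idx=16: raw=0x49007 flags P=1 W=1 U=1 S=0
  [1] read 0x49 idx=7: raw=0x4D007 flags P=1 W=1 U=1 S=0
  [2] read 0x4D idx=14: raw=0x50007 flags P=1 W=1 U=1 S=0
  [3] read 0x50 idx=17: raw=0x53007 flags P=1 W=1 U=1 S=0
  ✓ 0x53C4D  — 4 lookups
#2 VA=0xF80C3A15B8C (w,user):
  [0] read 0x3E idx=31: raw=0x55007 flags P=1 W=1 U=1 S=0
  [1] read 0x55 idx=3: raw=0x59007 flags P=1 W=1 U=1 S=0
  [2] read 0x59 idx=29: raw=0x5D007 flags P=1 W=1 U=1 S=0
  [3] read 0x5D idx=21: raw=0x60007 flags P=1 W=1 U=1 S=0
  ✓ 0x60B8C  — 4 lookups
#3 VA=0x88382E11C6F (r,user):
  [0] read 0x3E idx=17: raw=0x64007 flags P=1 W=1 U=1 S=0
  [1] read 0x64 idx=14: raw=0x67007 flags P=1 W=1 U=1 S=0
  [2] read 0x67 idx=23: raw=0x68007 flags P=1 W=1 U=1 S=0
  [3] read 0x68 idx=17: raw=0x69007 flags P=1 W=1 U=1 S=0
  ✓ 0x69C6F  — 4 lookups

Entries read for #2: 4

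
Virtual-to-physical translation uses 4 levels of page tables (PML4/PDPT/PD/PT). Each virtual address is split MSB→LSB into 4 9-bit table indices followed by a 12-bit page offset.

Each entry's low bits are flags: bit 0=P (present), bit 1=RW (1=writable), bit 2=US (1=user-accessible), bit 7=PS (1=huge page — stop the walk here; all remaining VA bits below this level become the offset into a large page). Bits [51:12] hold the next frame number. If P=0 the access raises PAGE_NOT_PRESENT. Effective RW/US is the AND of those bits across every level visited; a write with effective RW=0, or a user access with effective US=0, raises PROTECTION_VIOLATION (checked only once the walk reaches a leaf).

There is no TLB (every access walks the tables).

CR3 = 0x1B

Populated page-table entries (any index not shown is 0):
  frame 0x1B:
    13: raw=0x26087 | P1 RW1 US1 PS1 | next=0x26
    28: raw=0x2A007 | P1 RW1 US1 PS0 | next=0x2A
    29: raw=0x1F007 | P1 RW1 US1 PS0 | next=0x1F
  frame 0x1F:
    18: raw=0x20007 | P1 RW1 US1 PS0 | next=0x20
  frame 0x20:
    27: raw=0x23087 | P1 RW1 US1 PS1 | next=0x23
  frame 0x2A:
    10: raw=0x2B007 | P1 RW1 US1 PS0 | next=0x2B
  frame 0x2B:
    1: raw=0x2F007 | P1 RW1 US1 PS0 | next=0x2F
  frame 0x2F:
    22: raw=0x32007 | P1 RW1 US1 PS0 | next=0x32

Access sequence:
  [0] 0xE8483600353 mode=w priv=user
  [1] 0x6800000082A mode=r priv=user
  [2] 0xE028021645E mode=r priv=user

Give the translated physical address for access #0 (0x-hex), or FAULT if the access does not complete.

Walk each access:
#0 VA=0xE8483600353 (w,user):
  [0] read 0x1B idx=29: raw=0x1F007 flags P=1 W=1 U=1 S=0
  [1] read 0x1F idx=18: raw=0x20007 flags P=1 W=1 U=1 S=0
  [2] read 0x20 idx=27: raw=0x23087 flags P=1 W=1 U=1 S=1
  ✓ 0x23353 (huge @L2)  — 3 lookups
#1 VA=0x6800000082A (r,user):
  [0] read 0x1B idx=13: raw=0x26087 flags P=1 W=1 U=1 S=1
  ✓ 0x2682A (huge @L0)  — 1 lookups
#2 VA=0xE028021645E (r,user):
  [0] read 0x1B idx=28: raw=0x2A007 flags P=1 W=1 U=1 S=0
  [1] read 0x2A idx=10: raw=0x2B007 flags P=1 W=1 U=1 S=0
  [2] read 0x2B idx=1: raw=0x2F007 flags P=1 W=1 U=1 S=0
  [3] read 0x2F idx=22: raw=0x32007 flags P=1 W=1 U=1 S=0
  ✓ 0x3245E  — 4 lookups

Access #0 PA: 0x23353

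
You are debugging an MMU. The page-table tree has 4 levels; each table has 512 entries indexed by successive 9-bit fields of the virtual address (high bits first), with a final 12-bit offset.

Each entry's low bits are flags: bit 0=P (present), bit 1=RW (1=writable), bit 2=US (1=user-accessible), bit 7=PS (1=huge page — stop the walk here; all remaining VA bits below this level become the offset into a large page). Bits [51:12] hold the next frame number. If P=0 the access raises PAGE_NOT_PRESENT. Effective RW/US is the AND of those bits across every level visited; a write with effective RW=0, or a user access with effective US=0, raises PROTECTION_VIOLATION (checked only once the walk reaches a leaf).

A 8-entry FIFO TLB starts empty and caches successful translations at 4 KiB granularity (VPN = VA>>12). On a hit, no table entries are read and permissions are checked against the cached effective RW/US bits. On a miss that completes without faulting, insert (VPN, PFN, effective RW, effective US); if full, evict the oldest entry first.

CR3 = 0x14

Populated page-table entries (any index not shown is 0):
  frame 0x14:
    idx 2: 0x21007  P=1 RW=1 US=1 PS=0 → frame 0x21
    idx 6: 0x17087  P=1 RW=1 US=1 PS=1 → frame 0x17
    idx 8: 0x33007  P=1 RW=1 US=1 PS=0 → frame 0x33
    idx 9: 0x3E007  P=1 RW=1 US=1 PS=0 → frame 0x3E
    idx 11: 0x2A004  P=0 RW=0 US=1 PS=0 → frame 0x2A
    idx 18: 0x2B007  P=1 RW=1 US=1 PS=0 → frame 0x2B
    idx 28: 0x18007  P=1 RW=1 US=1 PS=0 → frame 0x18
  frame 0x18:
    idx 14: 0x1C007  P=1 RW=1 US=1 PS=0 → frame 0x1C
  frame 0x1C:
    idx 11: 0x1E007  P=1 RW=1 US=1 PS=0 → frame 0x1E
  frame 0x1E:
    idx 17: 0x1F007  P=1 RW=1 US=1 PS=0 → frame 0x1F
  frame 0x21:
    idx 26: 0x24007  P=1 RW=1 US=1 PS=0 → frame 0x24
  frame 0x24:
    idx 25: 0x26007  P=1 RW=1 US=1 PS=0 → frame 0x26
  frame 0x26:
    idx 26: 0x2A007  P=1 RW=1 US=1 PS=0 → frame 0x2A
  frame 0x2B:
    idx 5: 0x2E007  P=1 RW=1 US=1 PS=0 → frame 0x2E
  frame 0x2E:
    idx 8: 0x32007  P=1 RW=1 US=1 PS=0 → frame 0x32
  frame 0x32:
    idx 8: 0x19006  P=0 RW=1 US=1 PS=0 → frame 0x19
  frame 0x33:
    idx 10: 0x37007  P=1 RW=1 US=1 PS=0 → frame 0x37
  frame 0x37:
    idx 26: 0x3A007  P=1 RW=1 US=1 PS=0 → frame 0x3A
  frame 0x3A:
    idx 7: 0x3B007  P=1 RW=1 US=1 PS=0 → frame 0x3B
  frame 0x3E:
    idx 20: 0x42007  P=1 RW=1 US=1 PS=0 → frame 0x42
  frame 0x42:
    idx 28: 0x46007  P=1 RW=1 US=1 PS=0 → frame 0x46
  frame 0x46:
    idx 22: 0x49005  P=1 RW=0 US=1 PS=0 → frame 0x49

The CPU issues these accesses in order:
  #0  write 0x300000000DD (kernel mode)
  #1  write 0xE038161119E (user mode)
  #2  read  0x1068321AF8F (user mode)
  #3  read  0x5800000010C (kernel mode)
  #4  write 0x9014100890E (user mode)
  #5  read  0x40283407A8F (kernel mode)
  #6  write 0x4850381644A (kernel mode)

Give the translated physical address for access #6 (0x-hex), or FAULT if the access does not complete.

Walk each access:
#0 VA=0x300000000DD (w,kernel):
  lvl0: tbl 0x14, slot 6 ⇒ 0x17087 (P1/RW1/US1/PS1)
  ⇒ phys 0x170DD (huge @L0)  [1 reads]
#1 VA=0xE038161119E (w,user):
  lvl0: tbl 0x14, slot 28 ⇒ 0x18007 (P1/RW1/US1/PS0)
  lvl1: tbl 0x18, slot 14 ⇒ 0x1C007 (P1/RW1/US1/PS0)
  lvl2: tbl 0x1C, slot 11 ⇒ 0x1E007 (P1/RW1/US1/PS0)
  lvl3: tbl 0x1E, slot 17 ⇒ 0x1F007 (P1/RW1/US1/PS0)
  ⇒ phys 0x1F19E  [4 reads]
#2 VA=0x1068321AF8F (r,user):
  lvl0: tbl 0x14, slot 2 ⇒ 0x21007 (P1/RW1/US1/PS0)
  lvl1: tbl 0x21, slot 26 ⇒ 0x24007 (P1/RW1/US1/PS0)
  lvl2: tbl 0x24, slot 25 ⇒ 0x26007 (P1/RW1/US1/PS0)
  lvl3: tbl 0x26, slot 26 ⇒ 0x2A007 (P1/RW1/US1/PS0)
  ⇒ phys 0x2AF8F  [4 reads]
#3 VA=0x5800000010C (r,kernel):
  lvl0: tbl 0x14, slot 11 ⇒ 0x2A004 (P0/RW0/US1/PS0)
  ✗ PAGE_NOT_PRESENT  [1 reads]
#4 VA=0x9014100890E (w,user):
  lvl0: tbl 0x14, slot 18 ⇒ 0x2B007 (P1/RW1/US1/PS0)
  lvl1: tbl 0x2B, slot 5 ⇒ 0x2E007 (P1/RW1/US1/PS0)
  lvl2: tbl 0x2E, slot 8 ⇒ 0x32007 (P1/RW1/US1/PS0)
  lvl3: tbl 0x32, slot 8 ⇒ 0x19006 (P0/RW1/US1/PS0)
  ✗ PAGE_NOT_PRESENT  [4 reads]
#5 VA=0x40283407A8F (r,kernel):
  lvl0: tbl 0x14, slot 8 ⇒ 0x33007 (P1/RW1/US1/PS0)
  lvl1: tbl 0x33, slot 10 ⇒ 0x37007 (P1/RW1/US1/PS0)
  lvl2: tbl 0x37, slot 26 ⇒ 0x3A007 (P1/RW1/US1/PS0)
  lvl3: tbl 0x3A, slot 7 ⇒ 0x3B007 (P1/RW1/US1/PS0)
  ⇒ phys 0x3BA8F  [4 reads]
#6 VA=0x4850381644A (w,kernel):
  lvl0: tbl 0x14, slot 9 ⇒ 0x3E007 (P1/RW1/US1/PS0)
  lvl1: tbl 0x3E, slot 20 ⇒ 0x42007 (P1/RW1/US1/PS0)
  lvl2: tbl 0x42, slot 28 ⇒ 0x46007 (P1/RW1/US1/PS0)
  lvl3: tbl 0x46, slot 22 ⇒ 0x49005 (P1/RW0/US1/PS0)
  ✗ PROTECTION_VIOLATION  [4 reads]

Access #6 PA: FAULT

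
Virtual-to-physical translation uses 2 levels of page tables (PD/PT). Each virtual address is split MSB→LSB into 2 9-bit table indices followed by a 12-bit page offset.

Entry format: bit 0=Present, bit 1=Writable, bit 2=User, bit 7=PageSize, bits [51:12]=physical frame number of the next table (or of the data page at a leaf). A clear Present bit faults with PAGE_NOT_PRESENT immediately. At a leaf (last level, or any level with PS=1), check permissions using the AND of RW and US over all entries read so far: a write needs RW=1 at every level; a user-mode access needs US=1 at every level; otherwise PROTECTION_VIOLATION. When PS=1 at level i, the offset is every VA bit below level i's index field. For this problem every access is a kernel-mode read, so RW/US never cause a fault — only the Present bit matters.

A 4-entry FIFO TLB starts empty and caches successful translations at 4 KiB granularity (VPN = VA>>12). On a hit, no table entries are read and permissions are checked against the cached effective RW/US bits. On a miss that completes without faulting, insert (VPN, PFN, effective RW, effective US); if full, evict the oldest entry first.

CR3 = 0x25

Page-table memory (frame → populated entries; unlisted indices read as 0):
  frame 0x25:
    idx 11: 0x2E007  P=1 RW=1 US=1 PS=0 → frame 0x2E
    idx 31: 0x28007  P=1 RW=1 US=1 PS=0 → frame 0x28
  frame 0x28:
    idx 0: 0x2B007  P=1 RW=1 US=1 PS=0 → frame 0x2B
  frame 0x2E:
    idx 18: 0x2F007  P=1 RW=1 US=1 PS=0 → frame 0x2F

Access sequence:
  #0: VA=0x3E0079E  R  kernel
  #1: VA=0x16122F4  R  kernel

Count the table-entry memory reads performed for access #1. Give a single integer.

Walk each access:
#0 VA=0x3E0079E (r,kernel):
  lvl0: tbl 0x25, slot 31 ⇒ 0x28007 (P1/RW1/US1/PS0)
  lvl1: tbl 0x28, slot 0 ⇒ 0x2B007 (P1/RW1/US1/PS0)
  ⇒ phys 0x2B79E  [2 reads]
#1 VA=0x16122F4 (r,kernel):
  lvl0: tbl 0x25, slot 11 ⇒ 0x2E007 (P1/RW1/US1/PS0)
  lvl1: tbl 0x2E, slot 18 ⇒ 0x2F007 (P1/RW1/US1/PS0)
  ⇒ phys 0x2F2F4  [2 reads]

Entries read for #1: 2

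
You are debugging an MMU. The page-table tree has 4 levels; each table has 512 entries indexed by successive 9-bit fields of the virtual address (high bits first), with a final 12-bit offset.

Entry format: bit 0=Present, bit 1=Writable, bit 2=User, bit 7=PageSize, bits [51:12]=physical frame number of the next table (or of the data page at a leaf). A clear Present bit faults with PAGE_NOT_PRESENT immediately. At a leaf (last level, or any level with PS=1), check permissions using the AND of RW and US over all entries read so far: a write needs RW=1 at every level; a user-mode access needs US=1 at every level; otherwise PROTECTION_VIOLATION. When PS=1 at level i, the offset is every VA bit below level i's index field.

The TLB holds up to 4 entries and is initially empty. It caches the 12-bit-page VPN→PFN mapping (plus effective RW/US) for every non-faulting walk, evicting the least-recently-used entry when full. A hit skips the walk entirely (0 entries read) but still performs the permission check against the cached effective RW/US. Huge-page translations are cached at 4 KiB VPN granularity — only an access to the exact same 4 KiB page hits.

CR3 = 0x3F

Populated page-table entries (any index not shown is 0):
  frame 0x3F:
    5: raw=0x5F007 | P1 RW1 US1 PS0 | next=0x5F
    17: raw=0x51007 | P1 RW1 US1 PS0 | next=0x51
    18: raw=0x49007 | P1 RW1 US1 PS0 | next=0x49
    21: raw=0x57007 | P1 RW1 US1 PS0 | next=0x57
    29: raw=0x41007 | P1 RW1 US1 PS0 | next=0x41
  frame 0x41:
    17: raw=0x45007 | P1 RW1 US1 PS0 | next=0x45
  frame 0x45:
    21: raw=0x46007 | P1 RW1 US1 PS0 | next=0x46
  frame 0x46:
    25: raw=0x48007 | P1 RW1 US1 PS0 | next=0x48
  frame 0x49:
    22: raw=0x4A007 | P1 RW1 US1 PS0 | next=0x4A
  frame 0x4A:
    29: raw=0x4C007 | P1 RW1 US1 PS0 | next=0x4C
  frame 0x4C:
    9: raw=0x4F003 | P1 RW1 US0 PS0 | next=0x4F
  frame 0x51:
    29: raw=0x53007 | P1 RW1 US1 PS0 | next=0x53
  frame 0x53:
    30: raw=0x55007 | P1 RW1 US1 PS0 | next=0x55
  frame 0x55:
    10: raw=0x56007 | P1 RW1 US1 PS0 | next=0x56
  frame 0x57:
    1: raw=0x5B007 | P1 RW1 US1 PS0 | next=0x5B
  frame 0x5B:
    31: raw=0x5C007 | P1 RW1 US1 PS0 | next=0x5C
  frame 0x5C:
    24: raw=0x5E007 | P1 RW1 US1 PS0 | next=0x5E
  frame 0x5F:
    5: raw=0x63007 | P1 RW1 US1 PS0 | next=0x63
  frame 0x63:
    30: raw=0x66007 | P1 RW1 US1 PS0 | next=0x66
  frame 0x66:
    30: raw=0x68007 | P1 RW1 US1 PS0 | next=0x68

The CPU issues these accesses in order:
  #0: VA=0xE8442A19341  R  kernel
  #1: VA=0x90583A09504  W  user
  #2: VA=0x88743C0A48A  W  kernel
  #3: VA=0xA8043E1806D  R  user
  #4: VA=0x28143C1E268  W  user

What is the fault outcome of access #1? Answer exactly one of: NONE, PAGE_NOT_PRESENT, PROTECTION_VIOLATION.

Trace:
#0 VA=0xE8442A19341 (r,kernel):
  L0 @0x3F[29] → 0x41007  P=1,RW=1,US=1,PS=0
  L1 @0x41[17] → 0x45007  P=1,RW=1,US=1,PS=0
  L2 @0x45[21] → 0x46007  P=1,RW=1,US=1,PS=0
  L3 @0x46[25] → 0x48007  P=1,RW=1,US=1,PS=0
  → PA=0x48341  (4 entries read)
#1 VA=0x90583A09504 (w,user):
  L0 @0x3F[18] → 0x49007  P=1,RW=1,US=1,PS=0
  L1 @0x49[22] → 0x4A007  P=1,RW=1,US=1,PS=0
  L2 @0x4A[29] → 0x4C007  P=1,RW=1,US=1,PS=0
  L3 @0x4C[9] → 0x4F003  P=1,RW=1,US=0,PS=0
  → PROTECTION_VIOLATION  (4 entries read)
#2 VA=0x88743C0A48A (w,kernel):
  L0 @0x3F[17] → 0x51007  P=1,RW=1,US=1,PS=0
  L1 @0x51[29] → 0x53007  P=1,RW=1,US=1,PS=0
  L2 @0x53[30] → 0x55007  P=1,RW=1,US=1,PS=0
  L3 @0x55[10] → 0x56007  P=1,RW=1,US=1,PS=0
  → PA=0x5648A  (4 entries read)
#3 VA=0xA8043E1806D (r,user):
  L0 @0x3F[21] → 0x57007  P=1,RW=1,US=1,PS=0
  L1 @0x57[1] → 0x5B007  P=1,RW=1,US=1,PS=0
  L2 @0x5B[31] → 0x5C007  P=1,RW=1,US=1,PS=0
  L3 @0x5C[24] → 0x5E007  P=1,RW=1,US=1,PS=0
  → PA=0x5E06D  (4 entries read)
#4 VA=0x28143C1E268 (w,user):
  L0 @0x3F[5] → 0x5F007  P=1,RW=1,US=1,PS=0
  L1 @0x5F[5] → 0x63007  P=1,RW=1,US=1,PS=0
  L2 @0x63[30] → 0x66007  P=1,RW=1,US=1,PS=0
  L3 @0x66[30] → 0x68007  P=1,RW=1,US=1,PS=0
  → PA=0x68268  (4 entries read)

Access #1 fault: PROTECTION_VIOLATION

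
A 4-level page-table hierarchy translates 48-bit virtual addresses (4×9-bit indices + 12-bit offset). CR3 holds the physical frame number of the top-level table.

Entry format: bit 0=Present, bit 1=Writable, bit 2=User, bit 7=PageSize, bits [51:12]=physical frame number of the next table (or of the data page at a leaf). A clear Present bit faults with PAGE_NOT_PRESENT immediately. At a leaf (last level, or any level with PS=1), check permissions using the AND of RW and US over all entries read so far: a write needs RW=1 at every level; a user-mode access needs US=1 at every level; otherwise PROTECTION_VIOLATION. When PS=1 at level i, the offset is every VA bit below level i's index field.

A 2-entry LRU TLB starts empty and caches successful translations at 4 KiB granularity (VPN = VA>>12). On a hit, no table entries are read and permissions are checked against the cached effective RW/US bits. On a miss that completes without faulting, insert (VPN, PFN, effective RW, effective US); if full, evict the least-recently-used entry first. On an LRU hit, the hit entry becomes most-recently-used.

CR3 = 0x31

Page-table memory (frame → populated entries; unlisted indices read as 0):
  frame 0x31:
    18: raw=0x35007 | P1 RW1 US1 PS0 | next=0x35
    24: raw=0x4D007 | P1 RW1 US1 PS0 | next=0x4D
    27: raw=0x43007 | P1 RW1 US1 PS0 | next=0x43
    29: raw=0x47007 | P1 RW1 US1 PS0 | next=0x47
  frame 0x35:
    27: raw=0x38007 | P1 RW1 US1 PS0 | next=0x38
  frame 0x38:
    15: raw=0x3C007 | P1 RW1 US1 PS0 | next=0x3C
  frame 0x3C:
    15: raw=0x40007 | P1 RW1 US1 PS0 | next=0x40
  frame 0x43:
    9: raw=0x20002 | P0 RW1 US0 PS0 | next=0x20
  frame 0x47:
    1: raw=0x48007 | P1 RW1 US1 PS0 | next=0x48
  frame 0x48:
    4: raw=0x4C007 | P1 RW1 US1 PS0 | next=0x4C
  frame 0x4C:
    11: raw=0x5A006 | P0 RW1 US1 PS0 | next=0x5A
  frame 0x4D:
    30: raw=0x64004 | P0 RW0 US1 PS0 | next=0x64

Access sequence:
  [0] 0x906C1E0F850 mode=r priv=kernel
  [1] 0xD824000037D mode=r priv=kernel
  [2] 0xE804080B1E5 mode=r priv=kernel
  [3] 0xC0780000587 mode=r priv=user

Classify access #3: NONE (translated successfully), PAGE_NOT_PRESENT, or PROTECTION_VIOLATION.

Walk each access:
#0 VA=0x906C1E0F850 (r,kernel):
  L0: frame=0x31 idx=18 entry=0x35007 [P=1 RW=1 US=1 PS=0]
  L1: frame=0x35 idx=27 entry=0x38007 [P=1 RW=1 US=1 PS=0]
  L2: frame=0x38 idx=15 entry=0x3C007 [P=1 RW=1 US=1 PS=0]
  L3: frame=0x3C idx=15 entry=0x40007 [P=1 RW=1 US=1 PS=0]
  ✓ 0x40850  — 4 lookups
#1 VA=0xD824000037D (r,kernel):
  L0: frame=0x31 idx=27 entry=0x43007 [P=1 RW=1 US=1 PS=0]
  L1: frame=0x43 idx=9 entry=0x20002 [P=0 RW=1 US=0 PS=0]
  ✗ PAGE_NOT_PRESENT  [2 reads]
#2 VA=0xE804080B1E5 (r,kernel):
  L0: frame=0x31 idx=29 entry=0x47007 [P=1 RW=1 US=1 PS=0]
  L1: frame=0x47 idx=1 entry=0x48007 [P=1 RW=1 US=1 PS=0]
  L2: frame=0x48 idx=4 entry=0x4C007 [P=1 RW=1 US=1 PS=0]
  L3: frame=0x4C idx=11 entry=0x5A006 [P=0 RW=1 US=1 PS=0]
  ✗ PAGE_NOT_PRESENT  [4 reads]
#3 VA=0xC0780000587 (r,user):
  L0: frame=0x31 idx=24 entry=0x4D007 [P=1 RW=1 US=1 PS=0]
  L1: frame=0x4D idx=30 entry=0x64004 [P=0 RW=0 US=1 PS=0]
  ✗ PAGE_NOT_PRESENT  [2 reads]

Access #3 fault: PAGE_NOT_PRESENT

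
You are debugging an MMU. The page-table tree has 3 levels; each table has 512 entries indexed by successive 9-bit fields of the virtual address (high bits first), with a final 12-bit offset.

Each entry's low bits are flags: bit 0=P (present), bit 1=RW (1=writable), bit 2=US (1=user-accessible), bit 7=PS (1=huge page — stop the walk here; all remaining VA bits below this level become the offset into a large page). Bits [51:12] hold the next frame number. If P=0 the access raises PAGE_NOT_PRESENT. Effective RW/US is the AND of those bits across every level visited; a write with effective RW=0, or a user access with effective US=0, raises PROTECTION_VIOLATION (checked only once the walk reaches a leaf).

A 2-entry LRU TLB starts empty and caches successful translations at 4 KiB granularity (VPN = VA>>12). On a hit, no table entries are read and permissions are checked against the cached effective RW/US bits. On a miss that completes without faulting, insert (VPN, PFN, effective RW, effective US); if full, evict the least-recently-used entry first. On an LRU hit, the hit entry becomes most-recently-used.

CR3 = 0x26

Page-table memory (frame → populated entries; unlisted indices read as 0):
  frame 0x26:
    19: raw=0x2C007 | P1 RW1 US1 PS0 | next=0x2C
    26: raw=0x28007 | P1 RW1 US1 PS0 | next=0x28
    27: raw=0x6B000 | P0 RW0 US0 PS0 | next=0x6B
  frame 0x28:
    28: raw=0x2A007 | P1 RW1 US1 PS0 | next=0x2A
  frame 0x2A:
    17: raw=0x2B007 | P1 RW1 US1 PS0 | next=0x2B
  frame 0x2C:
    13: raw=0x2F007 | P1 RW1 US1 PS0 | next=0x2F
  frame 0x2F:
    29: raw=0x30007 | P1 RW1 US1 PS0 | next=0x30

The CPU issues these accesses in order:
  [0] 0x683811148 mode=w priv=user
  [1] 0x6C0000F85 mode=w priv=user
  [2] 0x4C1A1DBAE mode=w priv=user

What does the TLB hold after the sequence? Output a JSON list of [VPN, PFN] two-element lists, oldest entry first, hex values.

Walk each access:
#0 VA=0x683811148 (w,user):
  L0: frame=0x26 idx=26 entry=0x28007 [P=1 RW=1 US=1 PS=0]
  L1: frame=0x28 idx=28 entry=0x2A007 [P=1 RW=1 US=1 PS=0]
  L2: frame=0x2A idx=17 entry=0x2B007 [P=1 RW=1 US=1 PS=0]
  → PA=0x2B148  (3 entries read)
#1 VA=0x6C0000F85 (w,user):
  L0: frame=0x26 idx=27 entry=0x6B000 [P=0 RW=0 US=0 PS=0]
  ⇒ fault: PAGE_NOT_PRESENT  — 1 lookups
#2 VA=0x4C1A1DBAE (w,user):
  L0: frame=0x26 idx=19 entry=0x2C007 [P=1 RW=1 US=1 PS=0]
  L1: frame=0x2C idx=13 entry=0x2F007 [P=1 RW=1 US=1 PS=0]
  L2: frame=0x2F idx=29 entry=0x30007 [P=1 RW=1 US=1 PS=0]
  → PA=0x30BAE  (3 entries read)

TLB: [["0x683811", "0x2B"], ["0x4C1A1D", "0x30"]]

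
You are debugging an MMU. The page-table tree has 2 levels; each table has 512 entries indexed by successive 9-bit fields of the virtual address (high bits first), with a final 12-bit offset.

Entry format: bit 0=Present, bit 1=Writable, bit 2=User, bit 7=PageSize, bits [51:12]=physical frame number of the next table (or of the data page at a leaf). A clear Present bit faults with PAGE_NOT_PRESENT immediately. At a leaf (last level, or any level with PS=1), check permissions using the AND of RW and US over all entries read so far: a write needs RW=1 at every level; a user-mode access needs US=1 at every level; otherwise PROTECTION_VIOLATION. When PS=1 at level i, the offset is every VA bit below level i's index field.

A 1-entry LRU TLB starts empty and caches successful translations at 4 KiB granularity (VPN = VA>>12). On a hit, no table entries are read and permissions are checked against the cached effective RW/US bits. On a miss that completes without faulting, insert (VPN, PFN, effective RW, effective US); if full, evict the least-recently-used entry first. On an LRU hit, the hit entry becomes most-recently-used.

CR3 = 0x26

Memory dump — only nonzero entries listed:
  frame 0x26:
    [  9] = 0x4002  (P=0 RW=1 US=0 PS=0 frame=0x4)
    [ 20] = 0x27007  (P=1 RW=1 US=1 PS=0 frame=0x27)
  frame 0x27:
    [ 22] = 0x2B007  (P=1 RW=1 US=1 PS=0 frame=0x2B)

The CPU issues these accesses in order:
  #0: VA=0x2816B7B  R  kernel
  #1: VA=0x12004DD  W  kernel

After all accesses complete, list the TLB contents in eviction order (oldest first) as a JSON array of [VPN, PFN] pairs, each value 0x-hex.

Walk each access:
#0 VA=0x2816B7B (r,kernel):
  L0: frame=0x26 idx=20 entry=0x27007 [P=1 RW=1 US=1 PS=0]
  L1: frame=0x27 idx=22 entry=0x2B007 [P=1 RW=1 US=1 PS=0]
  ⇒ phys 0x2BB7B  [2 reads]
#1 VA=0x12004DD (w,kernel):
  L0: frame=0x26 idx=9 entry=0x4002 [P=0 RW=1 US=0 PS=0]
  ✗ PAGE_NOT_PRESENT  [1 reads]

TLB: [["0x2816", "0x2B"]]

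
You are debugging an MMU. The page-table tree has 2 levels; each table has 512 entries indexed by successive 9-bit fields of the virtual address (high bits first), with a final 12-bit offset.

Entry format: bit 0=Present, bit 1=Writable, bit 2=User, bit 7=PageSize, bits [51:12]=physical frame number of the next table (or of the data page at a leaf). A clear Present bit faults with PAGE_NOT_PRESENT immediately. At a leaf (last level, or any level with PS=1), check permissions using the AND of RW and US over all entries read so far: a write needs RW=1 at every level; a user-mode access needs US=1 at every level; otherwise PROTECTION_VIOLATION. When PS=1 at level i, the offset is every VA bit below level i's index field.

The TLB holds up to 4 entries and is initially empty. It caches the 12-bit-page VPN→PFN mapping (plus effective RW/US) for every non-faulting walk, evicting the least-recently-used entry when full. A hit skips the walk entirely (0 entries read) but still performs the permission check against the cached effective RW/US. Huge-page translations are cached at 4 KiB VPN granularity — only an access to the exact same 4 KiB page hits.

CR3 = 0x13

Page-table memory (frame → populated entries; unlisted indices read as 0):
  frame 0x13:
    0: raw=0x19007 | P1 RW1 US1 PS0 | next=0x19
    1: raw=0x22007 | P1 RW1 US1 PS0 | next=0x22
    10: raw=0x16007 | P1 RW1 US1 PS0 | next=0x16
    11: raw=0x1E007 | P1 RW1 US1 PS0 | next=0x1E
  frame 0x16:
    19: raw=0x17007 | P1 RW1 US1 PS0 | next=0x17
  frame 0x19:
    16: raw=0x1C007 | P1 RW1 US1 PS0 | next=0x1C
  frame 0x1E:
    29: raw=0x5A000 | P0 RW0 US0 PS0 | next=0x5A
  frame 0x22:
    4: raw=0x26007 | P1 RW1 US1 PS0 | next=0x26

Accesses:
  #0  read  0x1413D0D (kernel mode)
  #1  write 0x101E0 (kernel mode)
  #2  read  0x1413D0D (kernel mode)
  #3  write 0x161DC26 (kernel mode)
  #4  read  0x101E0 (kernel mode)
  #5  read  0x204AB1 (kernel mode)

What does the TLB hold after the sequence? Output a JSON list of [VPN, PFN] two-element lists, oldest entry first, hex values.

Walk each access:
#0 VA=0x1413D0D (r,kernel):
  [0] read 0x13 idx=10: raw=0x16007 flags P=1 W=1 U=1 S=0
  [1] read 0x16 idx=19: raw=0x17007 flags P=1 W=1 U=1 S=0
  ⇒ phys 0x17D0D  [2 reads]
#1 VA=0x101E0 (w,kernel):
  [0] read 0x13 idx=0: raw=0x19007 flags P=1 W=1 U=1 S=0
  [1] read 0x19 idx=16: raw=0x1C007 flags P=1 W=1 U=1 S=0
  ⇒ phys 0x1C1E0  [2 reads]
#2 VA=0x1413D0D (r,kernel):
  TLB hit vpn=0x1413 → PA=0x17D0D
#3 VA=0x161DC26 (w,kernel):
  [0] read 0x13 idx=11: raw=0x1E007 flags P=1 W=1 U=1 S=0
  [1] read 0x1E idx=29: raw=0x5A000 flags P=0 W=0 U=0 S=0
  ✗ PAGE_NOT_PRESENT  [2 reads]
#4 VA=0x101E0 (r,kernel):
  TLB hit vpn=0x10 → PA=0x1C1E0
#5 VA=0x204AB1 (r,kernel):
  [0] read 0x13 idx=1: raw=0x22007 flags P=1 W=1 U=1 S=0
  [1] read 0x22 idx=4: raw=0x26007 flags P=1 W=1 U=1 S=0
  ⇒ phys 0x26AB1  [2 reads]

TLB: [["0x1413", "0x17"], ["0x10", "0x1C"], ["0x204", "0x26"]]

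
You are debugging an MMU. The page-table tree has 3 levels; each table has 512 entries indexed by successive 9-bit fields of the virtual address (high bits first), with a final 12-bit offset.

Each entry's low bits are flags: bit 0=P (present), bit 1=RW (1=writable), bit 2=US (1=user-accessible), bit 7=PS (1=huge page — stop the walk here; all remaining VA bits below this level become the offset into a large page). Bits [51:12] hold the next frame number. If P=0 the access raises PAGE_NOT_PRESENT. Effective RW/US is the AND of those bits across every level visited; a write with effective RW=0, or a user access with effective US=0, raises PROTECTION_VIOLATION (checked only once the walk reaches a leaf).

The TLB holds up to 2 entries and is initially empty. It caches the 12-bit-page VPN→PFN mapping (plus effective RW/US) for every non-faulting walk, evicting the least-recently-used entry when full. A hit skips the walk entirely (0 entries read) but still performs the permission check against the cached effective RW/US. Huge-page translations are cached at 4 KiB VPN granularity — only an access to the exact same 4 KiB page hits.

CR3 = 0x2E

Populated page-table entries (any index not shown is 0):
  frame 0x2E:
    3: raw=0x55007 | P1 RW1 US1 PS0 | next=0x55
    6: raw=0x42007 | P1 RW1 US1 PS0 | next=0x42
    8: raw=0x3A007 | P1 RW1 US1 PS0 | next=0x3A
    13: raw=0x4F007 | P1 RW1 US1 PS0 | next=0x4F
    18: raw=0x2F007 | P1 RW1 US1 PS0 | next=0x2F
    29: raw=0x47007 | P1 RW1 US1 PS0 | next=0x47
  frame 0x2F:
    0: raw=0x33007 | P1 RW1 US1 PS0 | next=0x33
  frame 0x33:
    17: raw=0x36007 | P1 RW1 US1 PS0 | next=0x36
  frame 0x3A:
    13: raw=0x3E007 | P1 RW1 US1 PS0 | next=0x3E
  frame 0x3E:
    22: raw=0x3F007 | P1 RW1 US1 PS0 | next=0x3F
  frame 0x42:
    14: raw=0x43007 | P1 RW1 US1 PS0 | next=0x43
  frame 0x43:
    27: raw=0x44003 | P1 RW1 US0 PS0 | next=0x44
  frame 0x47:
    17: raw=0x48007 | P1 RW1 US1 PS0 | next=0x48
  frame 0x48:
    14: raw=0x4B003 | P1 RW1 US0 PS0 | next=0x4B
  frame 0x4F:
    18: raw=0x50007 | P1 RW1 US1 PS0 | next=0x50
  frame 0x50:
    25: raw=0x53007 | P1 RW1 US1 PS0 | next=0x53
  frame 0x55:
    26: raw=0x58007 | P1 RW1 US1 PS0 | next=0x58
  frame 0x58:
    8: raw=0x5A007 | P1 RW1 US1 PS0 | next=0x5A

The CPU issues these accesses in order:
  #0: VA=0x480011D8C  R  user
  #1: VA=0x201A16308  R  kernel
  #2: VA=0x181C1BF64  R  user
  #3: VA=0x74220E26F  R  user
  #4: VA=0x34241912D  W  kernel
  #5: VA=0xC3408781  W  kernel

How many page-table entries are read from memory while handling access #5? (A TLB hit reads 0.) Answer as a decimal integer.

Per-access translation:
#0 VA=0x480011D8C (r,user):
  L0: frame=0x2E idx=18 entry=0x2F007 [P=1 RW=1 US=1 PS=0]
  L1: frame=0x2F idx=0 entry=0x33007 [P=1 RW=1 US=1 PS=0]
  L2: frame=0x33 idx=17 entry=0x36007 [P=1 RW=1 US=1 PS=0]
  → PA=0x36D8C  (3 entries read)
#1 VA=0x201A16308 (r,kernel):
  L0: frame=0x2E idx=8 entry=0x3A007 [P=1 RW=1 US=1 PS=0]
  L1: frame=0x3A idx=13 entry=0x3E007 [P=1 RW=1 US=1 PS=0]
  L2: frame=0x3E idx=22 entry=0x3F007 [P=1 RW=1 US=1 PS=0]
  → PA=0x3F308  (3 entries read)
#2 VA=0x181C1BF64 (r,user):
  L0: frame=0x2E idx=6 entry=0x42007 [P=1 RW=1 US=1 PS=0]
  L1: frame=0x42 idx=14 entry=0x43007 [P=1 RW=1 US=1 PS=0]
  L2: frame=0x43 idx=27 entry=0x44003 [P=1 RW=1 US=0 PS=0]
  → PROTECTION_VIOLATION  (3 entries read)
#3 VA=0x74220E26F (r,user):
  L0: frame=0x2E idx=29 entry=0x47007 [P=1 RW=1 US=1 PS=0]
  L1: frame=0x47 idx=17 entry=0x48007 [P=1 RW=1 US=1 PS=0]
  L2: frame=0x48 idx=14 entry=0x4B003 [P=1 RW=1 US=0 PS=0]
  → PROTECTION_VIOLATION  (3 entries read)
#4 VA=0x34241912D (w,kernel):
  L0: frame=0x2E idx=13 entry=0x4F007 [P=1 RW=1 US=1 PS=0]
  L1: frame=0x4F idx=18 entry=0x50007 [P=1 RW=1 US=1 PS=0]
  L2: frame=0x50 idx=25 entry=0x53007 [P=1 RW=1 US=1 PS=0]
  → PA=0x5312D  (3 entries read)
#5 VA=0xC3408781 (w,kernel):
  L0: frame=0x2E idx=3 entry=0x55007 [P=1 RW=1 US=1 PS=0]
  L1: frame=0x55 idx=26 entry=0x58007 [P=1 RW=1 US=1 PS=0]
  L2: frame=0x58 idx=8 entry=0x5A007 [P=1 RW=1 US=1 PS=0]
  → PA=0x5A781  (3 entries read)

Entries read for #5: 3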